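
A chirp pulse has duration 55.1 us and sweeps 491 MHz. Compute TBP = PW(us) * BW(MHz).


TBP = 55.1 * 491 = 27054.1

27054.1


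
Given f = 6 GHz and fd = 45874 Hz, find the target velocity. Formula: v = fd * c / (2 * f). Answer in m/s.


v = 45874 * 3e8 / (2 * 6000000000.0) = 1146.9 m/s

1146.9 m/s


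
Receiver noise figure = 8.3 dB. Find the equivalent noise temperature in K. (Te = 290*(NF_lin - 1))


NF_lin = 10^(8.3/10) = 6.76083
Te = 290 * (6.76083 - 1) = 1670.6 K

1670.6 K


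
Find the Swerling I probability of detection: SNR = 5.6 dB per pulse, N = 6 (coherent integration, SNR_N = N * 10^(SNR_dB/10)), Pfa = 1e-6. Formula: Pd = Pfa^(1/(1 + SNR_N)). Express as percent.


SNR_lin = 10^(5.6/10) = 3.63078
SNR_N = 6 * 3.63078 = 21.78468
1/(1 + SNR_N) = 1/22.78468 = 0.0438891
Pd = (1e-6)^0.0438891 = 0.54534
Pd = 54.5%

54.5%


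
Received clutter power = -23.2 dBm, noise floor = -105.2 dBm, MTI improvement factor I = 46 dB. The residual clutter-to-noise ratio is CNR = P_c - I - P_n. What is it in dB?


CNR = -23.2 - 46 - (-105.2) = 36.0 dB

36.0 dB


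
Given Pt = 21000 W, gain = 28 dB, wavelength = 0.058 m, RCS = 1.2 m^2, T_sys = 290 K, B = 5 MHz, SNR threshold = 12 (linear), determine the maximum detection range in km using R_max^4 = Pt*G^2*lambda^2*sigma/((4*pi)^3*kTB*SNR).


G_lin = 10^(28/10) = 630.957344
R^4 = 21000 * 630.957344^2 * 0.058^2 * 1.2 / ((4*pi)^3 * 1.38e-23 * 290 * 5000000.0 * 12)
R^4 = 7.0827e16 m^4
R_max = (7.0827e16)^(1/4) = 16313.6 m = 16.3 km

16.3 km


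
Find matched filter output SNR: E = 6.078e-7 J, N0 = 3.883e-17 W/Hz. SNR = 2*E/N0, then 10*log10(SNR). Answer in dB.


SNR_lin = 2 * 6.078e-7 / 3.883e-17 = 3.131e10
SNR_dB = 10*log10(3.131e10) = 105.0 dB

105.0 dB


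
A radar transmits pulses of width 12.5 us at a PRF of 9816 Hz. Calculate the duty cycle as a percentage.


DC = 12.5e-6 * 9816 * 100 = 12.27%

12.27%


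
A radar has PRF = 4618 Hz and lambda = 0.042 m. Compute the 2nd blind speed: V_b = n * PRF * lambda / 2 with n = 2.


V_blind = 2 * 4618 * 0.042 / 2 = 194.0 m/s

194.0 m/s


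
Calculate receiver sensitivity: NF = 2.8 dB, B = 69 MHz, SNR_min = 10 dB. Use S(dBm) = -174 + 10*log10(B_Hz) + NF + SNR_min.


10*log10(69000000.0) = 78.39
S = -174 + 78.39 + 2.8 + 10 = -82.8 dBm

-82.8 dBm


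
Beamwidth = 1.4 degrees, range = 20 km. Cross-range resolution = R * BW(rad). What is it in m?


BW_rad = 0.02443461
CR = 20000 * 0.02443461 = 488.7 m

488.7 m


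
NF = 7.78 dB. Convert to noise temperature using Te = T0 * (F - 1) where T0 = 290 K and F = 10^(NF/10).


NF_lin = 10^(7.78/10) = 5.997911
Te = 290 * (5.997911 - 1) = 1449.4 K

1449.4 K


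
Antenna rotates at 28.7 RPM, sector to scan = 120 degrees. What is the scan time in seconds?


t = 120 / (28.7 * 360) * 60 = 0.7 s

0.7 s


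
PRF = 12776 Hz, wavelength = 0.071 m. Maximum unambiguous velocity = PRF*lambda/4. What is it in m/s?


V_ua = 12776 * 0.071 / 4 = 226.8 m/s

226.8 m/s


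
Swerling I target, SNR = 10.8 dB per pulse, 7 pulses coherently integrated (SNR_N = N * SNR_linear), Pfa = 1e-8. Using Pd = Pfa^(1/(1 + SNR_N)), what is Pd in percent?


SNR_lin = 10^(10.8/10) = 12.02264
SNR_N = 7 * 12.02264 = 84.15848
1/(1 + SNR_N) = 1/85.15848 = 0.0117428
Pd = (1e-8)^0.0117428 = 0.80549
Pd = 80.5%

80.5%


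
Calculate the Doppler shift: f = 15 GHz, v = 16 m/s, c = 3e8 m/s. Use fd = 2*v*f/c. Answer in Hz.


fd = 2 * 16 * 15000000000.0 / 3e8 = 1600.0 Hz

1600.0 Hz


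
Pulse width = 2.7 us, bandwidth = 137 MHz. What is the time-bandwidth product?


TBP = 2.7 * 137 = 369.9

369.9


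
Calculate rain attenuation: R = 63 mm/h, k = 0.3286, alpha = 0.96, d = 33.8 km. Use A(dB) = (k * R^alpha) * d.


gamma = 0.3286 * 63^0.96 = 17.540198 dB/km
A = 17.540198 * 33.8 = 592.86 dB

592.86 dB


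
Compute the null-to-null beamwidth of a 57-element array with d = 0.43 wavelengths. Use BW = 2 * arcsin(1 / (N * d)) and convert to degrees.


1/(N*d) = 1/(57*0.43) = 0.0408
BW = 2*arcsin(0.0408) = 4.7 degrees

4.7 degrees


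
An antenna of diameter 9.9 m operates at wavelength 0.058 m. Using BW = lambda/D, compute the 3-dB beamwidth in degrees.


BW_rad = 0.058 / 9.9 = 0.005859
BW_deg = 0.34 degrees

0.34 degrees


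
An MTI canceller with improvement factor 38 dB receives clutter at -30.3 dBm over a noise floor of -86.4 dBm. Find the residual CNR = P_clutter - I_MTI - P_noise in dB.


CNR = -30.3 - 38 - (-86.4) = 18.1 dB

18.1 dB


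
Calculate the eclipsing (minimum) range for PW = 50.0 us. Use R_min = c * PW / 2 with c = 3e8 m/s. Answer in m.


R_min = 3e8 * 50.0e-6 / 2 = 7500.0 m

7500.0 m


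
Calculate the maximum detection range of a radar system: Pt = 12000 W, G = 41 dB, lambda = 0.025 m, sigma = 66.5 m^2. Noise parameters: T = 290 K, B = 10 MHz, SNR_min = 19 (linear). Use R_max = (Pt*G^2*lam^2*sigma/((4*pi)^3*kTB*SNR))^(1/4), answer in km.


G_lin = 10^(41/10) = 12589.254118
R^4 = 12000 * 12589.254118^2 * 0.025^2 * 66.5 / ((4*pi)^3 * 1.38e-23 * 290 * 10000000.0 * 19)
R^4 = 5.23869e19 m^4
R_max = (5.23869e19)^(1/4) = 85075.7 m = 85.1 km

85.1 km


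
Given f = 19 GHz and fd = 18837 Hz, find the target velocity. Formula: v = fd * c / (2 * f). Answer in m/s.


v = 18837 * 3e8 / (2 * 19000000000.0) = 148.7 m/s

148.7 m/s


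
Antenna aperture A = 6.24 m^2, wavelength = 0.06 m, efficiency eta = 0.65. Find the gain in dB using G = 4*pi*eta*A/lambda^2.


G_linear = 4*pi*0.65*6.24/0.06^2 = 14158.11
G_dB = 10*log10(14158.11) = 41.5 dB

41.5 dB


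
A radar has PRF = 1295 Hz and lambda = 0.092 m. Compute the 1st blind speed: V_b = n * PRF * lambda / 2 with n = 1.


V_blind = 1 * 1295 * 0.092 / 2 = 59.6 m/s

59.6 m/s


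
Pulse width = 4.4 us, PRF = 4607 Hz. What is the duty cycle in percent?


DC = 4.4e-6 * 4607 * 100 = 2.03%

2.03%


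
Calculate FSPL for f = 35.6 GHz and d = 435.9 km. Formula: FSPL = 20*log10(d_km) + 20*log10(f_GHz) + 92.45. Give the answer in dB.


20*log10(435.9) = 52.79
20*log10(35.6) = 31.03
FSPL = 176.3 dB

176.3 dB


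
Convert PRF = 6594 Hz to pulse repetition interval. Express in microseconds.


PRI = 1/6594 = 0.000151653 s = 151.7 us

151.7 us


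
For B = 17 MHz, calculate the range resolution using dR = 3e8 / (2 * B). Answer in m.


dR = 3e8 / (2 * 17000000.0) = 8.82 m

8.82 m


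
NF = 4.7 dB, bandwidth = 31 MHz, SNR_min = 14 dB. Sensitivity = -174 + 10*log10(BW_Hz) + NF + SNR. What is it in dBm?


10*log10(31000000.0) = 74.91
S = -174 + 74.91 + 4.7 + 14 = -80.4 dBm

-80.4 dBm


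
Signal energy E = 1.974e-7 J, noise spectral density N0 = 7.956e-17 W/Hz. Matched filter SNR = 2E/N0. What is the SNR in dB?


SNR_lin = 2 * 1.974e-7 / 7.956e-17 = 4.962e9
SNR_dB = 10*log10(4.962e9) = 97.0 dB

97.0 dB


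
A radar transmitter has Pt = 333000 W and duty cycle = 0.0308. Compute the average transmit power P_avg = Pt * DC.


P_avg = 333000 * 0.0308 = 10256.4 W

10256.4 W


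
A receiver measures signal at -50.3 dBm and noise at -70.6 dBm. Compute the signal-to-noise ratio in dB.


SNR = -50.3 - (-70.6) = 20.3 dB

20.3 dB


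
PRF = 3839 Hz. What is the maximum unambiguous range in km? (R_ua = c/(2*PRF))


R_ua = 3e8 / (2 * 3839) = 39072.7 m = 39.1 km

39.1 km


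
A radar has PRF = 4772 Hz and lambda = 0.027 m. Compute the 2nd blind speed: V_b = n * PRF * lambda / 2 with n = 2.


V_blind = 2 * 4772 * 0.027 / 2 = 128.8 m/s

128.8 m/s


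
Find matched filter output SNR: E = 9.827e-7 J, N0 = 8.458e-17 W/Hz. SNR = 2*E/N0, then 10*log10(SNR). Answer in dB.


SNR_lin = 2 * 9.827e-7 / 8.458e-17 = 2.324e10
SNR_dB = 10*log10(2.324e10) = 103.7 dB

103.7 dB


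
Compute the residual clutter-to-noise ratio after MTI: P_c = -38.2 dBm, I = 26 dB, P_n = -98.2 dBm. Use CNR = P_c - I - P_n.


CNR = -38.2 - 26 - (-98.2) = 34.0 dB

34.0 dB


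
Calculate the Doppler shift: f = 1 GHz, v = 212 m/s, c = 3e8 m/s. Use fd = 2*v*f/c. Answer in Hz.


fd = 2 * 212 * 1000000000.0 / 3e8 = 1413.3 Hz

1413.3 Hz


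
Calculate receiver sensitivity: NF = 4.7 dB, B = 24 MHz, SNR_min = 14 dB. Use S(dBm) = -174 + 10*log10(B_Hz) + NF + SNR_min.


10*log10(24000000.0) = 73.8
S = -174 + 73.8 + 4.7 + 14 = -81.5 dBm

-81.5 dBm


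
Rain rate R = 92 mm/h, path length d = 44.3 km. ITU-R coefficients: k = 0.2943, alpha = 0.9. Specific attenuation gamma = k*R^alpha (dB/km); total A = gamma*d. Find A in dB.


gamma = 0.2943 * 92^0.9 = 17.22659 dB/km
A = 17.22659 * 44.3 = 763.14 dB

763.14 dB


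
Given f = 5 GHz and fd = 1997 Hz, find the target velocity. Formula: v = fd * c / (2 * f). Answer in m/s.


v = 1997 * 3e8 / (2 * 5000000000.0) = 59.9 m/s

59.9 m/s


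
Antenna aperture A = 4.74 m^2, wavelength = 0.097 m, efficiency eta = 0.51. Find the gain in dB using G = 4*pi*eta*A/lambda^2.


G_linear = 4*pi*0.51*4.74/0.097^2 = 3228.6
G_dB = 10*log10(3228.6) = 35.1 dB

35.1 dB


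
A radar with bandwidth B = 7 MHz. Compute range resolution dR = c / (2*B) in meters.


dR = 3e8 / (2 * 7000000.0) = 21.43 m

21.43 m


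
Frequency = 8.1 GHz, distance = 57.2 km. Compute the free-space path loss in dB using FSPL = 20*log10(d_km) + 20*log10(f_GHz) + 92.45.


20*log10(57.2) = 35.15
20*log10(8.1) = 18.17
FSPL = 145.8 dB

145.8 dB


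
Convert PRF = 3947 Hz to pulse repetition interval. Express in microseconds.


PRI = 1/3947 = 0.000253357 s = 253.4 us

253.4 us


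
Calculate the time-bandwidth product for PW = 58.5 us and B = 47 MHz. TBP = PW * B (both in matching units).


TBP = 58.5 * 47 = 2749.5

2749.5


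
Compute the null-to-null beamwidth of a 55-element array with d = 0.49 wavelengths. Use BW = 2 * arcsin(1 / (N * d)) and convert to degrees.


1/(N*d) = 1/(55*0.49) = 0.037106
BW = 2*arcsin(0.037106) = 4.3 degrees

4.3 degrees


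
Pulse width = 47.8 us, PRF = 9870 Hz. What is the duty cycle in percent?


DC = 47.8e-6 * 9870 * 100 = 47.18%

47.18%


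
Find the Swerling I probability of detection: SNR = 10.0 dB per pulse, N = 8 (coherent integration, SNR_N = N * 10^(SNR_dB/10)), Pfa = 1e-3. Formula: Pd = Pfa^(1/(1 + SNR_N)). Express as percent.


SNR_lin = 10^(10.0/10) = 10.0
SNR_N = 8 * 10.0 = 80.0
1/(1 + SNR_N) = 1/81.0 = 0.0123457
Pd = (1e-3)^0.0123457 = 0.91825
Pd = 91.8%

91.8%


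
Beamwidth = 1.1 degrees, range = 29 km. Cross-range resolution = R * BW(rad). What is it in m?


BW_rad = 0.019198622
CR = 29000 * 0.019198622 = 556.8 m

556.8 m


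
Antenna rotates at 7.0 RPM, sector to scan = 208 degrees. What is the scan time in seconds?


t = 208 / (7.0 * 360) * 60 = 4.95 s

4.95 s


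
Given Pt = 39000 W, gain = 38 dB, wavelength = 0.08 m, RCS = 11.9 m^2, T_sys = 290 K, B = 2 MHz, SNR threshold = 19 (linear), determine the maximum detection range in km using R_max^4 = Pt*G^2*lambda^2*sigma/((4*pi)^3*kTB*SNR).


G_lin = 10^(38/10) = 6309.573445
R^4 = 39000 * 6309.573445^2 * 0.08^2 * 11.9 / ((4*pi)^3 * 1.38e-23 * 290 * 2000000.0 * 19)
R^4 = 3.91833e20 m^4
R_max = (3.91833e20)^(1/4) = 140693.9 m = 140.7 km

140.7 km


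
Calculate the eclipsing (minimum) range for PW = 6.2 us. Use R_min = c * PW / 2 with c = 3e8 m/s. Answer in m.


R_min = 3e8 * 6.2e-6 / 2 = 930.0 m

930.0 m


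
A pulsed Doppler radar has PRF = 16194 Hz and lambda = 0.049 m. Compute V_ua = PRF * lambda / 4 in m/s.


V_ua = 16194 * 0.049 / 4 = 198.4 m/s

198.4 m/s


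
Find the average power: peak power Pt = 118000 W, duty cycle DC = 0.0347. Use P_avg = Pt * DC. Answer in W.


P_avg = 118000 * 0.0347 = 4094.6 W

4094.6 W


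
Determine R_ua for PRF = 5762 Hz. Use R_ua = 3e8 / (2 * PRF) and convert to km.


R_ua = 3e8 / (2 * 5762) = 26032.6 m = 26.0 km

26.0 km


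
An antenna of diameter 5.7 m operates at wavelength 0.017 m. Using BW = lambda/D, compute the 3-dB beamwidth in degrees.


BW_rad = 0.017 / 5.7 = 0.002982
BW_deg = 0.17 degrees

0.17 degrees


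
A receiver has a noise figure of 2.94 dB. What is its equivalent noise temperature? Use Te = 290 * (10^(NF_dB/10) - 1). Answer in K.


NF_lin = 10^(2.94/10) = 1.967886
Te = 290 * (1.967886 - 1) = 280.7 K

280.7 K


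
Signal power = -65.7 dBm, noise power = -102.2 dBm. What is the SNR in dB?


SNR = -65.7 - (-102.2) = 36.5 dB

36.5 dB


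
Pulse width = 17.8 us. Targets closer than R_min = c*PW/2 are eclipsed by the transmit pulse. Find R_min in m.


R_min = 3e8 * 17.8e-6 / 2 = 2670.0 m

2670.0 m


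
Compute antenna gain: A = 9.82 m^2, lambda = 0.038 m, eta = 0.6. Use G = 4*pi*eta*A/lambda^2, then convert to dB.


G_linear = 4*pi*0.6*9.82/0.038^2 = 51274.97
G_dB = 10*log10(51274.97) = 47.1 dB

47.1 dB


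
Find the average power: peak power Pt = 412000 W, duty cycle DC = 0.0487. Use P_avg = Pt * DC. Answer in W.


P_avg = 412000 * 0.0487 = 20064.4 W

20064.4 W


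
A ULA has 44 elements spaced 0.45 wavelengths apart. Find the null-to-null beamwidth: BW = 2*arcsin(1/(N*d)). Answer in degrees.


1/(N*d) = 1/(44*0.45) = 0.050505
BW = 2*arcsin(0.050505) = 5.8 degrees

5.8 degrees


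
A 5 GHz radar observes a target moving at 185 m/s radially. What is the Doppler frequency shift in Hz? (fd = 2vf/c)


fd = 2 * 185 * 5000000000.0 / 3e8 = 6166.7 Hz

6166.7 Hz


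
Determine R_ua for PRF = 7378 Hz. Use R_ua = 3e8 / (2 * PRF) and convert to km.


R_ua = 3e8 / (2 * 7378) = 20330.7 m = 20.3 km

20.3 km


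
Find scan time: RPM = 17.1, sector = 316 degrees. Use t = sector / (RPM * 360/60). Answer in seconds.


t = 316 / (17.1 * 360) * 60 = 3.08 s

3.08 s


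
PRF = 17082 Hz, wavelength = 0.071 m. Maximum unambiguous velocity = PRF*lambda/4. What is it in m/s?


V_ua = 17082 * 0.071 / 4 = 303.2 m/s

303.2 m/s


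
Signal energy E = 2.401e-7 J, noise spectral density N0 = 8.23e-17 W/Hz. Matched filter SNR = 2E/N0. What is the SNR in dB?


SNR_lin = 2 * 2.401e-7 / 8.23e-17 = 5.835e9
SNR_dB = 10*log10(5.835e9) = 97.7 dB

97.7 dB


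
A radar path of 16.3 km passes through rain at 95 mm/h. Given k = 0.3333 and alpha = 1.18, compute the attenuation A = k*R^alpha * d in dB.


gamma = 0.3333 * 95^1.18 = 71.870252 dB/km
A = 71.870252 * 16.3 = 1171.49 dB

1171.49 dB


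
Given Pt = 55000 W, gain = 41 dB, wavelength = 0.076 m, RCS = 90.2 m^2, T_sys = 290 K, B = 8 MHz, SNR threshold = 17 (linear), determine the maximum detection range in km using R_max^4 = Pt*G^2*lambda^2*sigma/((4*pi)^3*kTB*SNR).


G_lin = 10^(41/10) = 12589.254118
R^4 = 55000 * 12589.254118^2 * 0.076^2 * 90.2 / ((4*pi)^3 * 1.38e-23 * 290 * 8000000.0 * 17)
R^4 = 4.20485e21 m^4
R_max = (4.20485e21)^(1/4) = 254646.5 m = 254.6 km

254.6 km


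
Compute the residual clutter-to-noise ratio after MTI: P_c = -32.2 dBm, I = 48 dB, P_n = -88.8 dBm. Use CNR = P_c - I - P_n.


CNR = -32.2 - 48 - (-88.8) = 8.6 dB

8.6 dB


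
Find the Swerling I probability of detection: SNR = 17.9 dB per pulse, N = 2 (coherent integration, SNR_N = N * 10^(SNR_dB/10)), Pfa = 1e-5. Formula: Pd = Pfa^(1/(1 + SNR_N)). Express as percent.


SNR_lin = 10^(17.9/10) = 61.6595
SNR_N = 2 * 61.6595 = 123.319
1/(1 + SNR_N) = 1/124.319 = 0.0080438
Pd = (1e-5)^0.0080438 = 0.91155
Pd = 91.2%

91.2%


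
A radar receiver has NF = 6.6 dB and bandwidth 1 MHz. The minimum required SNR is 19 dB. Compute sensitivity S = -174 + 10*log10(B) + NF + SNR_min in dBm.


10*log10(1000000.0) = 60.0
S = -174 + 60.0 + 6.6 + 19 = -88.4 dBm

-88.4 dBm


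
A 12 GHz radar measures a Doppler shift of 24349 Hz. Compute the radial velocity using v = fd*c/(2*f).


v = 24349 * 3e8 / (2 * 12000000000.0) = 304.4 m/s

304.4 m/s


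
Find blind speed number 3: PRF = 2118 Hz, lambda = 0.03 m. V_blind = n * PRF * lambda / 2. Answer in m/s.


V_blind = 3 * 2118 * 0.03 / 2 = 95.3 m/s

95.3 m/s


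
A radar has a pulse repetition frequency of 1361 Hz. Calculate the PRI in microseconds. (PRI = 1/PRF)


PRI = 1/1361 = 0.0007347539 s = 734.8 us

734.8 us


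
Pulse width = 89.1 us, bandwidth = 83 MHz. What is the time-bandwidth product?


TBP = 89.1 * 83 = 7395.3

7395.3


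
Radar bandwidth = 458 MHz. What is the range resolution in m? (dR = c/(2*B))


dR = 3e8 / (2 * 458000000.0) = 0.33 m

0.33 m


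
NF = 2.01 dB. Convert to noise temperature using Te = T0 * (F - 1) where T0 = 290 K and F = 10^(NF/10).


NF_lin = 10^(2.01/10) = 1.588547
Te = 290 * (1.588547 - 1) = 170.7 K

170.7 K


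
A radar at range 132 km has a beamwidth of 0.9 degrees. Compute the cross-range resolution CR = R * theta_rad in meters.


BW_rad = 0.015707963
CR = 132000 * 0.015707963 = 2073.5 m

2073.5 m


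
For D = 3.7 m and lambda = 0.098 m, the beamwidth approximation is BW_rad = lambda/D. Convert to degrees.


BW_rad = 0.098 / 3.7 = 0.026486
BW_deg = 1.52 degrees

1.52 degrees


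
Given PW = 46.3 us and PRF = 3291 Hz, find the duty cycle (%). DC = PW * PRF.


DC = 46.3e-6 * 3291 * 100 = 15.24%

15.24%


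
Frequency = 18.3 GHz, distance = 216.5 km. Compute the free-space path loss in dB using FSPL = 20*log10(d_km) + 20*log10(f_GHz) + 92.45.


20*log10(216.5) = 46.71
20*log10(18.3) = 25.25
FSPL = 164.4 dB

164.4 dB


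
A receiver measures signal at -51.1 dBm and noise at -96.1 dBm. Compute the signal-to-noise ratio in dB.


SNR = -51.1 - (-96.1) = 45.0 dB

45.0 dB


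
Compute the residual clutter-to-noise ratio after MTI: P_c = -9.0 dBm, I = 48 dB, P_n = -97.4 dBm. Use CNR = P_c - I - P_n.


CNR = -9.0 - 48 - (-97.4) = 40.4 dB

40.4 dB


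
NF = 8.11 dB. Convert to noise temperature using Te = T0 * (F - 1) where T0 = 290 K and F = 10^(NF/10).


NF_lin = 10^(8.11/10) = 6.471426
Te = 290 * (6.471426 - 1) = 1586.7 K

1586.7 K


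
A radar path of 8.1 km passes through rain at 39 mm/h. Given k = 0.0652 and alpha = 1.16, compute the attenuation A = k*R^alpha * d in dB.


gamma = 0.0652 * 39^1.16 = 4.569646 dB/km
A = 4.569646 * 8.1 = 37.01 dB

37.01 dB


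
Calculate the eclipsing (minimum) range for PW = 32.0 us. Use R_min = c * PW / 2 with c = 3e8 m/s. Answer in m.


R_min = 3e8 * 32.0e-6 / 2 = 4800.0 m

4800.0 m


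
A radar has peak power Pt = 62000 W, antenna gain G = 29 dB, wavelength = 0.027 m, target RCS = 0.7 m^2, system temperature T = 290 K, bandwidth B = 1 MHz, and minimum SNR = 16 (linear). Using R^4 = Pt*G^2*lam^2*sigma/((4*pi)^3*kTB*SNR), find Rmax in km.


G_lin = 10^(29/10) = 794.328235
R^4 = 62000 * 794.328235^2 * 0.027^2 * 0.7 / ((4*pi)^3 * 1.38e-23 * 290 * 1000000.0 * 16)
R^4 = 1.57105e17 m^4
R_max = (1.57105e17)^(1/4) = 19908.9 m = 19.9 km

19.9 km


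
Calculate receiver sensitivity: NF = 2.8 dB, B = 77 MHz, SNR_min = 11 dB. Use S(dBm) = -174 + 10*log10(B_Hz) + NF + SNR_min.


10*log10(77000000.0) = 78.86
S = -174 + 78.86 + 2.8 + 11 = -81.3 dBm

-81.3 dBm


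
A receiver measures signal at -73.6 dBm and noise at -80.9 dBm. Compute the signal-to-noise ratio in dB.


SNR = -73.6 - (-80.9) = 7.3 dB

7.3 dB


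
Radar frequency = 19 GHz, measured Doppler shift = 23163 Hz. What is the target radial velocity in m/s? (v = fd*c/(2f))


v = 23163 * 3e8 / (2 * 19000000000.0) = 182.9 m/s

182.9 m/s


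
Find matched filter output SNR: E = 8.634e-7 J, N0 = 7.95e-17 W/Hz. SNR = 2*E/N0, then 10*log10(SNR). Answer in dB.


SNR_lin = 2 * 8.634e-7 / 7.95e-17 = 2.172e10
SNR_dB = 10*log10(2.172e10) = 103.4 dB

103.4 dB


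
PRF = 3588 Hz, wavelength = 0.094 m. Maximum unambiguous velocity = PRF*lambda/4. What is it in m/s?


V_ua = 3588 * 0.094 / 4 = 84.3 m/s

84.3 m/s


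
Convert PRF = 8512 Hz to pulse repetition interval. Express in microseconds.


PRI = 1/8512 = 0.0001174812 s = 117.5 us

117.5 us


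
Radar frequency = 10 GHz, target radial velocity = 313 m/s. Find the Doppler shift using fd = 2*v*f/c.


fd = 2 * 313 * 10000000000.0 / 3e8 = 20866.7 Hz

20866.7 Hz


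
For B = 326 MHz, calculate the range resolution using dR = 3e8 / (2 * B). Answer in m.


dR = 3e8 / (2 * 326000000.0) = 0.46 m

0.46 m


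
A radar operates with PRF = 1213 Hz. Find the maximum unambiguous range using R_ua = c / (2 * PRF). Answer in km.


R_ua = 3e8 / (2 * 1213) = 123660.3 m = 123.7 km

123.7 km


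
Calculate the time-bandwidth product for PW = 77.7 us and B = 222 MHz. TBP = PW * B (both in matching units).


TBP = 77.7 * 222 = 17249.4

17249.4


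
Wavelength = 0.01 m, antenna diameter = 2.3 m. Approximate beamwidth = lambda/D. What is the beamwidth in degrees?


BW_rad = 0.01 / 2.3 = 0.004348
BW_deg = 0.25 degrees

0.25 degrees


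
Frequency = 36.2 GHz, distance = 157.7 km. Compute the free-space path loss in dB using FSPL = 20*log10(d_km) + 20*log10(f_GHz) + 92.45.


20*log10(157.7) = 43.96
20*log10(36.2) = 31.17
FSPL = 167.6 dB

167.6 dB


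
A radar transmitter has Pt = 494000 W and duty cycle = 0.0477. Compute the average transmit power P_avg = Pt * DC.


P_avg = 494000 * 0.0477 = 23563.8 W

23563.8 W


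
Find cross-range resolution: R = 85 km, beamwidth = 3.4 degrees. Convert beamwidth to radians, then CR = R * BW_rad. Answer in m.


BW_rad = 0.059341195
CR = 85000 * 0.059341195 = 5044.0 m

5044.0 m


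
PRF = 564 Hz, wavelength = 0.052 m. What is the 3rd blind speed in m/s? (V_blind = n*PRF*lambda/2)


V_blind = 3 * 564 * 0.052 / 2 = 44.0 m/s

44.0 m/s


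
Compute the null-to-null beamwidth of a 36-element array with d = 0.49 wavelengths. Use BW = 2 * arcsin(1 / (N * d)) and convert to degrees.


1/(N*d) = 1/(36*0.49) = 0.056689
BW = 2*arcsin(0.056689) = 6.5 degrees

6.5 degrees


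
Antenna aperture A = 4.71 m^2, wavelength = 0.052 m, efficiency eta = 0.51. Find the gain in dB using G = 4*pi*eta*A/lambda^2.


G_linear = 4*pi*0.51*4.71/0.052^2 = 11163.34
G_dB = 10*log10(11163.34) = 40.5 dB

40.5 dB


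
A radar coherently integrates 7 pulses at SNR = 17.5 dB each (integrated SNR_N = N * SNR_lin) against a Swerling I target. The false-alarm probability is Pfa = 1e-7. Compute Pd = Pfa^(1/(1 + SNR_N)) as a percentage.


SNR_lin = 10^(17.5/10) = 56.23413
SNR_N = 7 * 56.23413 = 393.63891
1/(1 + SNR_N) = 1/394.63891 = 0.002534
Pd = (1e-7)^0.002534 = 0.95998
Pd = 96.0%

96.0%


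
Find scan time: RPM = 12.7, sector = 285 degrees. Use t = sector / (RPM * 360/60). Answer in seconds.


t = 285 / (12.7 * 360) * 60 = 3.74 s

3.74 s


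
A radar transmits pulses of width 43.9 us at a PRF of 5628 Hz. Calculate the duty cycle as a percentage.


DC = 43.9e-6 * 5628 * 100 = 24.71%

24.71%


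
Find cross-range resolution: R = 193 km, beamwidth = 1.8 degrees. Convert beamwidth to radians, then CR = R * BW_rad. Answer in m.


BW_rad = 0.031415927
CR = 193000 * 0.031415927 = 6063.3 m

6063.3 m


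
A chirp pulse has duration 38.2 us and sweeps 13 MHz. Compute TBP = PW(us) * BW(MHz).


TBP = 38.2 * 13 = 496.6

496.6


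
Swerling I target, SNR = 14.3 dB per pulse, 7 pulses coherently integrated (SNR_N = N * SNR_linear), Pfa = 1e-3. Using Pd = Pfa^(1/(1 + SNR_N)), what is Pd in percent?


SNR_lin = 10^(14.3/10) = 26.91535
SNR_N = 7 * 26.91535 = 188.40745
1/(1 + SNR_N) = 1/189.40745 = 0.0052796
Pd = (1e-3)^0.0052796 = 0.96419
Pd = 96.4%

96.4%


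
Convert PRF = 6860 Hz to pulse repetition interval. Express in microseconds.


PRI = 1/6860 = 0.0001457726 s = 145.8 us

145.8 us


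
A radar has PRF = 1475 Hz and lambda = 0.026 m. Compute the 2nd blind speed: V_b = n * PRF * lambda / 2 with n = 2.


V_blind = 2 * 1475 * 0.026 / 2 = 38.4 m/s

38.4 m/s


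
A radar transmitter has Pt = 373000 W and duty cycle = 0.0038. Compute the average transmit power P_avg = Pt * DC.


P_avg = 373000 * 0.0038 = 1417.4 W

1417.4 W


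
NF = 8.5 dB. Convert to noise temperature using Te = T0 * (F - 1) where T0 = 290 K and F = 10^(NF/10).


NF_lin = 10^(8.5/10) = 7.079458
Te = 290 * (7.079458 - 1) = 1763.0 K

1763.0 K


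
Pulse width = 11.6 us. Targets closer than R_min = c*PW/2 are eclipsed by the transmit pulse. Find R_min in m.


R_min = 3e8 * 11.6e-6 / 2 = 1740.0 m

1740.0 m


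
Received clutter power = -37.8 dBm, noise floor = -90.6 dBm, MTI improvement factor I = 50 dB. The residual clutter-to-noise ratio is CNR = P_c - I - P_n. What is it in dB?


CNR = -37.8 - 50 - (-90.6) = 2.8 dB

2.8 dB


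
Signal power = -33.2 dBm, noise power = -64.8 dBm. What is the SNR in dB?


SNR = -33.2 - (-64.8) = 31.6 dB

31.6 dB


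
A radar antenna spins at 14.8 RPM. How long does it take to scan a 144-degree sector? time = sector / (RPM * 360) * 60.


t = 144 / (14.8 * 360) * 60 = 1.62 s

1.62 s


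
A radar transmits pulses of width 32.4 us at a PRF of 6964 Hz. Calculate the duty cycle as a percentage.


DC = 32.4e-6 * 6964 * 100 = 22.56%

22.56%


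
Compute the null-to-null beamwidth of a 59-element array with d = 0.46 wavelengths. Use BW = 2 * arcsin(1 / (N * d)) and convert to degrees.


1/(N*d) = 1/(59*0.46) = 0.036846
BW = 2*arcsin(0.036846) = 4.2 degrees

4.2 degrees


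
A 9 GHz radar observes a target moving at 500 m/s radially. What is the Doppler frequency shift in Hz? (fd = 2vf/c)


fd = 2 * 500 * 9000000000.0 / 3e8 = 30000.0 Hz

30000.0 Hz


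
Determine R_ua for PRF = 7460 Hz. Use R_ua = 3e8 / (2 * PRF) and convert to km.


R_ua = 3e8 / (2 * 7460) = 20107.2 m = 20.1 km

20.1 km


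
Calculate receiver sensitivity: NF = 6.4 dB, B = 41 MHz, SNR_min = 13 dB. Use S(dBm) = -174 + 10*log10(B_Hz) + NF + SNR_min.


10*log10(41000000.0) = 76.13
S = -174 + 76.13 + 6.4 + 13 = -78.5 dBm

-78.5 dBm


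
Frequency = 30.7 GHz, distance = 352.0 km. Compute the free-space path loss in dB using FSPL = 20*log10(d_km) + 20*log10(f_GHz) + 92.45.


20*log10(352.0) = 50.93
20*log10(30.7) = 29.74
FSPL = 173.1 dB

173.1 dB


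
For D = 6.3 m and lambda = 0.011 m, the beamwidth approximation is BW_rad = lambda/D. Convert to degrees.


BW_rad = 0.011 / 6.3 = 0.001746
BW_deg = 0.1 degrees

0.1 degrees


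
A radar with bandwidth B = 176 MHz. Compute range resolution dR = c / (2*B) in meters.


dR = 3e8 / (2 * 176000000.0) = 0.85 m

0.85 m


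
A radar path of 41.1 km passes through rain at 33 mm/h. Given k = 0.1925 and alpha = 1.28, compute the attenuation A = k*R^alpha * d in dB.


gamma = 0.1925 * 33^1.28 = 16.909415 dB/km
A = 16.909415 * 41.1 = 694.98 dB

694.98 dB


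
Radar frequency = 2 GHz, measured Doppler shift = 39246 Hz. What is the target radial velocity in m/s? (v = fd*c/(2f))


v = 39246 * 3e8 / (2 * 2000000000.0) = 2943.5 m/s

2943.5 m/s


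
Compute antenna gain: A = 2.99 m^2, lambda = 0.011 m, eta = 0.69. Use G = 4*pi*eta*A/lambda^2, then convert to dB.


G_linear = 4*pi*0.69*2.99/0.011^2 = 214261.81
G_dB = 10*log10(214261.81) = 53.3 dB

53.3 dB


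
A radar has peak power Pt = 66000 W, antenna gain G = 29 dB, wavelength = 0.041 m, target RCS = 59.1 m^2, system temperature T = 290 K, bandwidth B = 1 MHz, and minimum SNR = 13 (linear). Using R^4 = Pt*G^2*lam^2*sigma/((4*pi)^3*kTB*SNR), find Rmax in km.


G_lin = 10^(29/10) = 794.328235
R^4 = 66000 * 794.328235^2 * 0.041^2 * 59.1 / ((4*pi)^3 * 1.38e-23 * 290 * 1000000.0 * 13)
R^4 = 4.00727e19 m^4
R_max = (4.00727e19)^(1/4) = 79563.2 m = 79.6 km

79.6 km


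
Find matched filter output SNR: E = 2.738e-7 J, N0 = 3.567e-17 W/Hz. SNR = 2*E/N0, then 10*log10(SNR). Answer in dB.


SNR_lin = 2 * 2.738e-7 / 3.567e-17 = 1.535e10
SNR_dB = 10*log10(1.535e10) = 101.9 dB

101.9 dB


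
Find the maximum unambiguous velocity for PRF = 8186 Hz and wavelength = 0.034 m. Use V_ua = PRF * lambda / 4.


V_ua = 8186 * 0.034 / 4 = 69.6 m/s

69.6 m/s


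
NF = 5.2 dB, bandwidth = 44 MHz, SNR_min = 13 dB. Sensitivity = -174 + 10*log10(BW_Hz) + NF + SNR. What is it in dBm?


10*log10(44000000.0) = 76.43
S = -174 + 76.43 + 5.2 + 13 = -79.4 dBm

-79.4 dBm


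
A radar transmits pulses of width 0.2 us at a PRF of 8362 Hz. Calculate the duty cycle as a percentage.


DC = 0.2e-6 * 8362 * 100 = 0.17%

0.17%


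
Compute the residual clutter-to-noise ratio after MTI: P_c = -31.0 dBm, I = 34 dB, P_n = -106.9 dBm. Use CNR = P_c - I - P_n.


CNR = -31.0 - 34 - (-106.9) = 41.9 dB

41.9 dB


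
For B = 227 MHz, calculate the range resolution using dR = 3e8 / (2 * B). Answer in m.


dR = 3e8 / (2 * 227000000.0) = 0.66 m

0.66 m


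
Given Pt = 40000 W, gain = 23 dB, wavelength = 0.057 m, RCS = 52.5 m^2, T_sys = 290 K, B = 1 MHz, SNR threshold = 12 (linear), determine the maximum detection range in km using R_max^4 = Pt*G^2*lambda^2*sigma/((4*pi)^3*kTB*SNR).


G_lin = 10^(23/10) = 199.526231
R^4 = 40000 * 199.526231^2 * 0.057^2 * 52.5 / ((4*pi)^3 * 1.38e-23 * 290 * 1000000.0 * 12)
R^4 = 2.85024e18 m^4
R_max = (2.85024e18)^(1/4) = 41088.5 m = 41.1 km

41.1 km


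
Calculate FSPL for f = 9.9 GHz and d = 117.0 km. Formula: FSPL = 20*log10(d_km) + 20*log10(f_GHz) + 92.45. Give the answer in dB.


20*log10(117.0) = 41.36
20*log10(9.9) = 19.91
FSPL = 153.7 dB

153.7 dB


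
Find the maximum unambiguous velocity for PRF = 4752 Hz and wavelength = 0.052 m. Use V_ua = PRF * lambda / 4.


V_ua = 4752 * 0.052 / 4 = 61.8 m/s

61.8 m/s


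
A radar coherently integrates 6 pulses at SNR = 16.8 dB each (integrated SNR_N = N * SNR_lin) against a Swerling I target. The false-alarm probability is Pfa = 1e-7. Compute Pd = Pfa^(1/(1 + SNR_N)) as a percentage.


SNR_lin = 10^(16.8/10) = 47.86301
SNR_N = 6 * 47.86301 = 287.17806
1/(1 + SNR_N) = 1/288.17806 = 0.0034701
Pd = (1e-7)^0.0034701 = 0.9456
Pd = 94.6%

94.6%


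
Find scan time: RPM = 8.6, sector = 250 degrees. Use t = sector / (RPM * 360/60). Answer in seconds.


t = 250 / (8.6 * 360) * 60 = 4.84 s

4.84 s


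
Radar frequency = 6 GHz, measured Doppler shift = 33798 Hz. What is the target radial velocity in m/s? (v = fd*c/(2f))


v = 33798 * 3e8 / (2 * 6000000000.0) = 845.0 m/s

845.0 m/s


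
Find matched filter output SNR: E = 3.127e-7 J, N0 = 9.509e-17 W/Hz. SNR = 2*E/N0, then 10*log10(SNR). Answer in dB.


SNR_lin = 2 * 3.127e-7 / 9.509e-17 = 6.577e9
SNR_dB = 10*log10(6.577e9) = 98.2 dB

98.2 dB


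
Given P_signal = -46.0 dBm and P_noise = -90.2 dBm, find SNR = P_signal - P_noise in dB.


SNR = -46.0 - (-90.2) = 44.2 dB

44.2 dB


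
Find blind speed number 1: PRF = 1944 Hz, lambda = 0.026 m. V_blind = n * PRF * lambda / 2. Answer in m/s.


V_blind = 1 * 1944 * 0.026 / 2 = 25.3 m/s

25.3 m/s


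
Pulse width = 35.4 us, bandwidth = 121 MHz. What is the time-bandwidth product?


TBP = 35.4 * 121 = 4283.4

4283.4


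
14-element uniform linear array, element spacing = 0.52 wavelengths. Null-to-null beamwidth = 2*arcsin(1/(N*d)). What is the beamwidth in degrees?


1/(N*d) = 1/(14*0.52) = 0.137363
BW = 2*arcsin(0.137363) = 15.8 degrees

15.8 degrees


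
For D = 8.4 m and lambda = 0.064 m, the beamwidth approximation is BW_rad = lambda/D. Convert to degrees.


BW_rad = 0.064 / 8.4 = 0.007619
BW_deg = 0.44 degrees

0.44 degrees


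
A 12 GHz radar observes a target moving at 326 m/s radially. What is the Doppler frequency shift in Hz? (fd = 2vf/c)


fd = 2 * 326 * 12000000000.0 / 3e8 = 26080.0 Hz

26080.0 Hz


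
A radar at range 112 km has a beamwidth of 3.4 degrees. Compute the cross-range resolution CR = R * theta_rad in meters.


BW_rad = 0.059341195
CR = 112000 * 0.059341195 = 6646.2 m

6646.2 m


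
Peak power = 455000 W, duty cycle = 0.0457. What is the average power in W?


P_avg = 455000 * 0.0457 = 20793.5 W

20793.5 W


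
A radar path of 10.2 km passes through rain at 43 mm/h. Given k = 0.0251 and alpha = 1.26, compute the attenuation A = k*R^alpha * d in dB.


gamma = 0.0251 * 43^1.26 = 2.869749 dB/km
A = 2.869749 * 10.2 = 29.27 dB

29.27 dB


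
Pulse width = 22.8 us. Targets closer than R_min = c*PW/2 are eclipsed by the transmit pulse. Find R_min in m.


R_min = 3e8 * 22.8e-6 / 2 = 3420.0 m

3420.0 m


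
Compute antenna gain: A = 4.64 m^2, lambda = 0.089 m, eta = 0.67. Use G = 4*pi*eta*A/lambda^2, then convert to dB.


G_linear = 4*pi*0.67*4.64/0.089^2 = 4932.0
G_dB = 10*log10(4932.0) = 36.9 dB

36.9 dB


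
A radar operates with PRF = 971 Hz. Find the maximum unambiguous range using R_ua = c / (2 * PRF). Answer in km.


R_ua = 3e8 / (2 * 971) = 154479.9 m = 154.5 km

154.5 km


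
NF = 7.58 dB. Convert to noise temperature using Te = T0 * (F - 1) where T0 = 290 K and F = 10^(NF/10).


NF_lin = 10^(7.58/10) = 5.72796
Te = 290 * (5.72796 - 1) = 1371.1 K

1371.1 K


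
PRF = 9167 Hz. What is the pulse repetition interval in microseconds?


PRI = 1/9167 = 0.0001090869 s = 109.1 us

109.1 us


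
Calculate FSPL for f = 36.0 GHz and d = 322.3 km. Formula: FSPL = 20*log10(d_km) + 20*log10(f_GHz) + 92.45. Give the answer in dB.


20*log10(322.3) = 50.17
20*log10(36.0) = 31.13
FSPL = 173.7 dB

173.7 dB


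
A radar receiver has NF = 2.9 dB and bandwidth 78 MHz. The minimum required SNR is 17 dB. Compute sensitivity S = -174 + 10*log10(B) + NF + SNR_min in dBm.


10*log10(78000000.0) = 78.92
S = -174 + 78.92 + 2.9 + 17 = -75.2 dBm

-75.2 dBm


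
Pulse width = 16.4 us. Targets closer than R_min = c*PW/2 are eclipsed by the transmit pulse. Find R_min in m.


R_min = 3e8 * 16.4e-6 / 2 = 2460.0 m

2460.0 m


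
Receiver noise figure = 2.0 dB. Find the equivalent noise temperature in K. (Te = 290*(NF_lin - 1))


NF_lin = 10^(2.0/10) = 1.584893
Te = 290 * (1.584893 - 1) = 169.6 K

169.6 K


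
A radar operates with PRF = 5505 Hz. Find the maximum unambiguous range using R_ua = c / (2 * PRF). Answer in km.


R_ua = 3e8 / (2 * 5505) = 27248.0 m = 27.2 km

27.2 km


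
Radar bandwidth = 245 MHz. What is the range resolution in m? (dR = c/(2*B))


dR = 3e8 / (2 * 245000000.0) = 0.61 m

0.61 m


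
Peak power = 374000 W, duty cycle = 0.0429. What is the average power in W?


P_avg = 374000 * 0.0429 = 16044.6 W

16044.6 W


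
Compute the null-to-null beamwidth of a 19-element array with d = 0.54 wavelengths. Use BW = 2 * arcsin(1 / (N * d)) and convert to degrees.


1/(N*d) = 1/(19*0.54) = 0.097466
BW = 2*arcsin(0.097466) = 11.2 degrees

11.2 degrees


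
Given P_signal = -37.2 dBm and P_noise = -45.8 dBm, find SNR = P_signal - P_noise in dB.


SNR = -37.2 - (-45.8) = 8.6 dB

8.6 dB


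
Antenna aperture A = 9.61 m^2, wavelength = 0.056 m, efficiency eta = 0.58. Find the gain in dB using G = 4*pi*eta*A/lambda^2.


G_linear = 4*pi*0.58*9.61/0.056^2 = 22334.96
G_dB = 10*log10(22334.96) = 43.5 dB

43.5 dB


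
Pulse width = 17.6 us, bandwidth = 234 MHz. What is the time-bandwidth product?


TBP = 17.6 * 234 = 4118.4

4118.4


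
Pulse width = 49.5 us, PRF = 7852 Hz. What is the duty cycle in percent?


DC = 49.5e-6 * 7852 * 100 = 38.87%

38.87%


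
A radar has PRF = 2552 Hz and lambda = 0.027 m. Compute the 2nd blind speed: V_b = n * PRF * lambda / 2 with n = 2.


V_blind = 2 * 2552 * 0.027 / 2 = 68.9 m/s

68.9 m/s


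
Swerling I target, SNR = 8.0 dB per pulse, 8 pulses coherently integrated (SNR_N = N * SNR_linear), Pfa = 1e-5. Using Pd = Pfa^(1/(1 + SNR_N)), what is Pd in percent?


SNR_lin = 10^(8.0/10) = 6.30957
SNR_N = 8 * 6.30957 = 50.47656
1/(1 + SNR_N) = 1/51.47656 = 0.0194263
Pd = (1e-5)^0.0194263 = 0.79959
Pd = 80.0%

80.0%


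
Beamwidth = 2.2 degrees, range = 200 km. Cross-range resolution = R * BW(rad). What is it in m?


BW_rad = 0.038397244
CR = 200000 * 0.038397244 = 7679.4 m

7679.4 m


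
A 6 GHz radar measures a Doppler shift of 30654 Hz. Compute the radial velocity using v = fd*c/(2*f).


v = 30654 * 3e8 / (2 * 6000000000.0) = 766.4 m/s

766.4 m/s


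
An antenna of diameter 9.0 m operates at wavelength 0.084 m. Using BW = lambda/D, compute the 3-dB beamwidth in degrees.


BW_rad = 0.084 / 9.0 = 0.009333
BW_deg = 0.53 degrees

0.53 degrees


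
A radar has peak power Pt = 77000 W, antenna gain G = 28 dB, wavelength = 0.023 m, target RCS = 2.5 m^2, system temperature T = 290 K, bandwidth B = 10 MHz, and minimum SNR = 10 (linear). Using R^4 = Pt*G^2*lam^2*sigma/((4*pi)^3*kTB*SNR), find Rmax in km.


G_lin = 10^(28/10) = 630.957344
R^4 = 77000 * 630.957344^2 * 0.023^2 * 2.5 / ((4*pi)^3 * 1.38e-23 * 290 * 10000000.0 * 10)
R^4 = 5.10481e16 m^4
R_max = (5.10481e16)^(1/4) = 15031.2 m = 15.0 km

15.0 km


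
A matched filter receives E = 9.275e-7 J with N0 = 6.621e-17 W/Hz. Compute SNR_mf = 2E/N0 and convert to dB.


SNR_lin = 2 * 9.275e-7 / 6.621e-17 = 2.802e10
SNR_dB = 10*log10(2.802e10) = 104.5 dB

104.5 dB


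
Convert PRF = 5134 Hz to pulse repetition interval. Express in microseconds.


PRI = 1/5134 = 0.0001947799 s = 194.8 us

194.8 us


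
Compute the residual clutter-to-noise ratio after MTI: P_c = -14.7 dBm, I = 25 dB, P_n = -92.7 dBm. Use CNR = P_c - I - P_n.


CNR = -14.7 - 25 - (-92.7) = 53.0 dB

53.0 dB


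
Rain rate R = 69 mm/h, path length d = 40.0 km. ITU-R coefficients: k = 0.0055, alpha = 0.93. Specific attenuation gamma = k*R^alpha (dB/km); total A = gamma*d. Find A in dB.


gamma = 0.0055 * 69^0.93 = 0.282158 dB/km
A = 0.282158 * 40.0 = 11.29 dB

11.29 dB


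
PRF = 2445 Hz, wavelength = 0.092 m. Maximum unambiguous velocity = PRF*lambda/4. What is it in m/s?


V_ua = 2445 * 0.092 / 4 = 56.2 m/s

56.2 m/s


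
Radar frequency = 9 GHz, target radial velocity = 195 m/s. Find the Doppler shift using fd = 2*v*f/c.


fd = 2 * 195 * 9000000000.0 / 3e8 = 11700.0 Hz

11700.0 Hz


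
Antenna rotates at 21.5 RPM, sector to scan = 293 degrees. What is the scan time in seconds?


t = 293 / (21.5 * 360) * 60 = 2.27 s

2.27 s


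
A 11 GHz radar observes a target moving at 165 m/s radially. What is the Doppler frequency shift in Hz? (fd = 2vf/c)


fd = 2 * 165 * 11000000000.0 / 3e8 = 12100.0 Hz

12100.0 Hz


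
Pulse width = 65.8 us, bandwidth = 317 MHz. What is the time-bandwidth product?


TBP = 65.8 * 317 = 20858.6

20858.6


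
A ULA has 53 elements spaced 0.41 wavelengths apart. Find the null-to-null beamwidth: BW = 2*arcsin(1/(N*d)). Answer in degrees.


1/(N*d) = 1/(53*0.41) = 0.046019
BW = 2*arcsin(0.046019) = 5.3 degrees

5.3 degrees


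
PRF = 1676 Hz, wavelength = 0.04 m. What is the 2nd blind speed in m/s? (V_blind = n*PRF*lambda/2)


V_blind = 2 * 1676 * 0.04 / 2 = 67.0 m/s

67.0 m/s


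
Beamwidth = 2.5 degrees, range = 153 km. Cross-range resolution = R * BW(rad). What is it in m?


BW_rad = 0.043633231
CR = 153000 * 0.043633231 = 6675.9 m

6675.9 m


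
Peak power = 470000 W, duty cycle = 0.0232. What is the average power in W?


P_avg = 470000 * 0.0232 = 10904.0 W

10904.0 W


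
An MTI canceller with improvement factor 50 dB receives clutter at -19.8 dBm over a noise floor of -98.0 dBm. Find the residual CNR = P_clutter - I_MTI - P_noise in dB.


CNR = -19.8 - 50 - (-98.0) = 28.2 dB

28.2 dB


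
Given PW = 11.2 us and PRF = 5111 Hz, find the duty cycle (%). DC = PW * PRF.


DC = 11.2e-6 * 5111 * 100 = 5.72%

5.72%


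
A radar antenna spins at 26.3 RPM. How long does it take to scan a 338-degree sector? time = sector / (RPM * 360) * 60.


t = 338 / (26.3 * 360) * 60 = 2.14 s

2.14 s


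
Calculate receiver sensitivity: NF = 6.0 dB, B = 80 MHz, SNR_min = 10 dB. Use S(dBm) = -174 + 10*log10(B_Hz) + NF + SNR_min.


10*log10(80000000.0) = 79.03
S = -174 + 79.03 + 6.0 + 10 = -79.0 dBm

-79.0 dBm


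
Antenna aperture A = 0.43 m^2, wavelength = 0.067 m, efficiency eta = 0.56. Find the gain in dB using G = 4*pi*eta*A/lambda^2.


G_linear = 4*pi*0.56*0.43/0.067^2 = 674.09
G_dB = 10*log10(674.09) = 28.3 dB

28.3 dB


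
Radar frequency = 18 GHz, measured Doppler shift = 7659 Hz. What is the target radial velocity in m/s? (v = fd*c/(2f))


v = 7659 * 3e8 / (2 * 18000000000.0) = 63.8 m/s

63.8 m/s
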